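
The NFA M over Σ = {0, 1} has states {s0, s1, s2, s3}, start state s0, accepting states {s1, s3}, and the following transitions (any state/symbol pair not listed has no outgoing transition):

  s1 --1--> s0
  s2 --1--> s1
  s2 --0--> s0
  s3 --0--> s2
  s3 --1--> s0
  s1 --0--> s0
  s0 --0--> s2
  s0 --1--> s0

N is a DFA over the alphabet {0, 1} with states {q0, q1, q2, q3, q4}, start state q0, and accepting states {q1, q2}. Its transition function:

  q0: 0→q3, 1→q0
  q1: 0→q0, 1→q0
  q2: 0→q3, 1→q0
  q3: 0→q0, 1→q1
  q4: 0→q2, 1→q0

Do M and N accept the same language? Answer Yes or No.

Yes

Exploring the product automaton M × N from the start pair (s0, q0), following both machines on each input symbol, reaches 3 state pairs: (s0, q0), (s2, q3), (s1, q1).
M accepts in {s1, s3} and N accepts in {q1, q2}. In every reachable pair the two components are either both accepting — (s1, q1) — or both non-accepting, so no string is accepted by exactly one of the machines: L(M) \ L(N) and L(N) \ L(M) are both empty.
Hence every string is accepted by M iff it is accepted by N, and the two languages coincide.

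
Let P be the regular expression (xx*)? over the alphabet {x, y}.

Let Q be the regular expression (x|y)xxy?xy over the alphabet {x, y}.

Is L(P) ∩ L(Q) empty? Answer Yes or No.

Yes

Converting the expression P to a DFA (subset construction, then merging equivalent states) gives the minimal DFA with states {p0, p1}, start state p0, accepting states {p0} and transitions p0: x→p0, y→p1; p1: x→p1, y→p1.
Converting the expression Q to a DFA (subset construction, then merging equivalent states) gives the minimal DFA with states {q0, q1, q2, q3, q4, q5, q6, q7}, start state q0, accepting states {q7} and transitions q0: x→q1, y→q1; q1: x→q2, y→q3; q2: x→q4, y→q3; q3: x→q3, y→q3; q4: x→q5, y→q6; q5: x→q3, y→q7; q6: x→q5, y→q3; q7: x→q3, y→q3.
Exploring the product automaton P × Q from the start pair (p0, q0), following both machines on each input symbol, reaches 13 state pairs: (p0, q0), (p0, q1), (p1, q1), (p0, q2), (p1, q3), (p1, q2), (p0, q4), (p1, q4), (p0, q5), (p1, q6), (p1, q5), (p0, q3), (p1, q7).
P accepts in {p0} and Q accepts in {q7}; no reachable pair has both components accepting, so no string drives both machines to acceptance simultaneously and L(P) ∩ L(Q) = ∅.
So no string is accepted by both, and the intersection is empty.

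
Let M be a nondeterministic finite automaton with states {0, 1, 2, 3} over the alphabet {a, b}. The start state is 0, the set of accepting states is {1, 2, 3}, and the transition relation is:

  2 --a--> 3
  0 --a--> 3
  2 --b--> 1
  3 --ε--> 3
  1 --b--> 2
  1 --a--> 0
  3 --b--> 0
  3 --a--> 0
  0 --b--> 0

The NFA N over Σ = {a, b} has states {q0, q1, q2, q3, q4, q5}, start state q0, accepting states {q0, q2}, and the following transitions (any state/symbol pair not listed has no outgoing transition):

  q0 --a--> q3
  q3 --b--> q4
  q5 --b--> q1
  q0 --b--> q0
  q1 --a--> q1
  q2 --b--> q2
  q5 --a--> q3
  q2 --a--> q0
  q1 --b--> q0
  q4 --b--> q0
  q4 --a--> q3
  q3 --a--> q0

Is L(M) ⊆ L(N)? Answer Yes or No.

No

The string a is in L(M) but not in L(N).
So L(M) ⊄ L(N).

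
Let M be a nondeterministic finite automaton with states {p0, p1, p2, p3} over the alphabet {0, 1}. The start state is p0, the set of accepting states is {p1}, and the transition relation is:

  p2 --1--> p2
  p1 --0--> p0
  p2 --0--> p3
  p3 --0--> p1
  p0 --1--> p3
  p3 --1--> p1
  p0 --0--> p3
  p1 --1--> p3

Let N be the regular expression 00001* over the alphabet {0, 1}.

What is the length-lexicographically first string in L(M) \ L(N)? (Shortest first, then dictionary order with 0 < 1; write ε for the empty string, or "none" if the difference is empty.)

00

The string 00 is accepted by M but not by N.
No shorter string lies in the difference, and 00 is the lexicographically first length-2 string in L(M) \ L(N).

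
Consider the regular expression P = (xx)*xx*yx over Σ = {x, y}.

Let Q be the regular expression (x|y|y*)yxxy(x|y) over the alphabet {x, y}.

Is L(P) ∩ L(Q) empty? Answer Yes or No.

Converting the expression P to a DFA (subset construction, then merging equivalent states) gives the minimal DFA with states {p0, p1, p2, p3, p4}, start state p0, accepting states {p4} and transitions p0: x→p1, y→p2; p1: x→p1, y→p3; p2: x→p2, y→p2; p3: x→p4, y→p2; p4: x→p2, y→p2.
Converting the expression Q to a DFA (subset construction, then merging equivalent states) gives the minimal DFA with states {q0, q1, q2, q3, q4, q5, q6, q7, q8}, start state q0, accepting states {q8} and transitions q0: x→q1, y→q2; q1: x→q3, y→q4; q2: x→q5, y→q2; q3: x→q3, y→q3; q4: x→q5, y→q3; q5: x→q6, y→q3; q6: x→q3, y→q7; q7: x→q8, y→q8; q8: x→q3, y→q3.
Exploring the product automaton P × Q from the start pair (p0, q0), following both machines on each input symbol, reaches 13 state pairs: (p0, q0), (p1, q1), (p2, q2), (p1, q3), (p3, q4), (p2, q5), (p3, q3), (p4, q5), (p2, q3), (p2, q6), (p4, q3), (p2, q7), (p2, q8).
P accepts in {p4} and Q accepts in {q8}; no reachable pair has both components accepting, so no string drives both machines to acceptance simultaneously and L(P) ∩ L(Q) = ∅.
So no string is accepted by both, and the intersection is empty.

Yes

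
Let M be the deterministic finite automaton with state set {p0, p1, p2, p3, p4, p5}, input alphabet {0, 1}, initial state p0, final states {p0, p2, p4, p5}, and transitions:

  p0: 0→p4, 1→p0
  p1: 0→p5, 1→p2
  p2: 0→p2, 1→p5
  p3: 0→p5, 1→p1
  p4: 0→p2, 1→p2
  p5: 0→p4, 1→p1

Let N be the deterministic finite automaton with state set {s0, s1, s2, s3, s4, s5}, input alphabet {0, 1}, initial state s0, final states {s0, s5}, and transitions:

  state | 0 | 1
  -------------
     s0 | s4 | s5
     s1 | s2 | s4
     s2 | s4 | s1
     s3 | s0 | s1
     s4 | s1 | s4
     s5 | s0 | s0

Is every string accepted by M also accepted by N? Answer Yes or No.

No

The string 0 is in L(M) but not in L(N).
So L(M) ⊄ L(N).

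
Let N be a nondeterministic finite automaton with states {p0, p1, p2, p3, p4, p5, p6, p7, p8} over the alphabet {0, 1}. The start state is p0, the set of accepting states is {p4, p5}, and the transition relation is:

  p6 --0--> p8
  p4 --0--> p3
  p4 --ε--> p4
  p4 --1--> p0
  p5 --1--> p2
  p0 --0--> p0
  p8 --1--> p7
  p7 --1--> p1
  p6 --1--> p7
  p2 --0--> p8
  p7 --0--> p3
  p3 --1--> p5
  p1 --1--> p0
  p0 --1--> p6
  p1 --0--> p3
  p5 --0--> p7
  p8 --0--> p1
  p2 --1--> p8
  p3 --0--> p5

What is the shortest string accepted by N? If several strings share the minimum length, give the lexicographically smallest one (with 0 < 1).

1100

A breadth-first search from p0 reaches an accepting state first via the path p0 → p6 → p7 → p3 → p5 on input 1100.
No string of length < 4 is accepted (BFS exhausts all shorter strings without reaching an accepting state), and 1100 is the lexicographically least accepting string of length 4.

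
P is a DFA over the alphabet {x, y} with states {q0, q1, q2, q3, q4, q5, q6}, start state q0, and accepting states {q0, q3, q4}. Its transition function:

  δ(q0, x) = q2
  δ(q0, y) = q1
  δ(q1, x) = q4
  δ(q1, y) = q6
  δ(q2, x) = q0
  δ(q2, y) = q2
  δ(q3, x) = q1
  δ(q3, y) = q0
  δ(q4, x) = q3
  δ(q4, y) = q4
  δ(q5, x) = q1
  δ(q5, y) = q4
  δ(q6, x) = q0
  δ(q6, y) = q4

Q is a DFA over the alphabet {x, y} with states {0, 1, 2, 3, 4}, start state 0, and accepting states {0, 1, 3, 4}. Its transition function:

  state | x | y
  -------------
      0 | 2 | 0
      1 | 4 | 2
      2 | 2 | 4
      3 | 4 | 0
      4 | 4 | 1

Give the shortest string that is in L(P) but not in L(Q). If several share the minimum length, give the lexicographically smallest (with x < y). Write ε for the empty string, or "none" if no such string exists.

The string xx is accepted by P but not by Q.
No shorter string lies in the difference, and xx is the lexicographically first length-2 string in L(P) \ L(Q).

xx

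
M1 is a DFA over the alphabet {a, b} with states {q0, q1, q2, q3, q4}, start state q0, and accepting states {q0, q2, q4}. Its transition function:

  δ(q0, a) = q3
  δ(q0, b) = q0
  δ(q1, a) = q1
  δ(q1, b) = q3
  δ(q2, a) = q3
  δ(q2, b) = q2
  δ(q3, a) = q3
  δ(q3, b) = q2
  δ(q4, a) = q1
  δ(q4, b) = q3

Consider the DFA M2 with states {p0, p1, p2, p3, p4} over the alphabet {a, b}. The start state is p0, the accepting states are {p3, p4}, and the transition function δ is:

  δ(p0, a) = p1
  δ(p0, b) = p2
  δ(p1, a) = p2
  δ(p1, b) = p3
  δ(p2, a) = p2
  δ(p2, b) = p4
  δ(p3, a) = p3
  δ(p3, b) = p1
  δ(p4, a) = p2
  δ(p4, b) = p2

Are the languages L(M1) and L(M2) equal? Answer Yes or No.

No

The empty string ε is accepted by M1 but rejected by M2.
So L(M1) ≠ L(M2).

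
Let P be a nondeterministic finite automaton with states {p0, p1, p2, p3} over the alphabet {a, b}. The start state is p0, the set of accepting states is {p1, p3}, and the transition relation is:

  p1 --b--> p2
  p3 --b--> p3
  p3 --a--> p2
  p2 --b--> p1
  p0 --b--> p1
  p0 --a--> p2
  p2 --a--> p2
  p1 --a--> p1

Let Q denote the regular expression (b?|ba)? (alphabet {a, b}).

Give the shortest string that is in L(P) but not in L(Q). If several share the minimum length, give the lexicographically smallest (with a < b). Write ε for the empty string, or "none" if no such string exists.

The string ab is accepted by P but not by Q.
No shorter string lies in the difference, and ab is the lexicographically first length-2 string in L(P) \ L(Q).

ab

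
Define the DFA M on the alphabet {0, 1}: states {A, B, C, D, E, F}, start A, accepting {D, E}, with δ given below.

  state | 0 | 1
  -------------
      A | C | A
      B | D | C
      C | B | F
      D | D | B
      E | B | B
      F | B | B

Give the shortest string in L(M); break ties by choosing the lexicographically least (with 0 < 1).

000

A breadth-first search from A reaches an accepting state first via the path A → C → B → D on input 000.
No string of length < 3 is accepted (BFS exhausts all shorter strings without reaching an accepting state), and 000 is the lexicographically least accepting string of length 3.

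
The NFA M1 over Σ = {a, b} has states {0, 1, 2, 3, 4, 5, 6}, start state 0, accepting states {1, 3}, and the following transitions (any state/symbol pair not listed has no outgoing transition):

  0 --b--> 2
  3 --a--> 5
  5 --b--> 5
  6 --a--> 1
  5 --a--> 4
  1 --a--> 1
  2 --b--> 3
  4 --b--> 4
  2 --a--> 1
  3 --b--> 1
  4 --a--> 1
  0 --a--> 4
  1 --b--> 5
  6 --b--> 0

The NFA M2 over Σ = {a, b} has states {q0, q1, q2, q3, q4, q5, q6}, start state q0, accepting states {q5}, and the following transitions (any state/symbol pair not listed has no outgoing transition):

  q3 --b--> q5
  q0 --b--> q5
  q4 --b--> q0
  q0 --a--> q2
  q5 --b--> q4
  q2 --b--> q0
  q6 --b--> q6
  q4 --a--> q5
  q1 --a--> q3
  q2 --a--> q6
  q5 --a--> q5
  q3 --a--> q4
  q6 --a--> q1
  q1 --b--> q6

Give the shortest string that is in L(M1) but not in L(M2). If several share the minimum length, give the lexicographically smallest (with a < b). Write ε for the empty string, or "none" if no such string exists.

The string aa is accepted by M1 but not by M2.
No shorter string lies in the difference, and aa is the lexicographically first length-2 string in L(M1) \ L(M2).

aa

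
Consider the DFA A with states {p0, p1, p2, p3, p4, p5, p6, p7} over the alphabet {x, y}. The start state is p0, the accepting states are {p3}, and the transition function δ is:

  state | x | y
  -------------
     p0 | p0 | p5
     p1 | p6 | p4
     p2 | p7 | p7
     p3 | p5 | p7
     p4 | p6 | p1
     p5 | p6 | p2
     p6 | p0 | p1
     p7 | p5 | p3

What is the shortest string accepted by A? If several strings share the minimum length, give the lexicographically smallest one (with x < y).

yyxy

A breadth-first search from p0 reaches an accepting state first via the path p0 → p5 → p2 → p7 → p3 on input yyxy.
No string of length < 4 is accepted (BFS exhausts all shorter strings without reaching an accepting state), and yyxy is the lexicographically least accepting string of length 4.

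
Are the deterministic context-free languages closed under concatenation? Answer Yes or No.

Take L₁ = {ε, c} (finite, hence regular and DCFL) and L₂ = {c aⁿbⁿ : n≥0} ∪ {cc aⁿb²ⁿ : n≥0} (a DCFL: the number of leading c's tells the DPDA whether to pop one stack symbol per b or per two b's). Then L₁L₂ ∩ cca⁺b* = {cc aⁿbⁿ : n≥1} ∪ {cc aⁿb²ⁿ : n≥1}. If L₁L₂ were a DCFL, so would be this intersection with a regular set, and a DPDA for it started from its configuration after reading cc would accept {aⁿbⁿ : n≥1} ∪ {aⁿb²ⁿ : n≥1}, which no deterministic PDA accepts (a DPDA for it would have a single run on aⁿb²ⁿ, accepting after the prefix aⁿbⁿ and accepting again after n more b's; an ordinary PDA that simulates it on a's and b's and, at any moment when it is accepting, may switch to reading only a fresh letter d while feeding each d to the simulation as a b, would accept aⁱbʲdᵏ (k≥1) exactly when both aⁱbʲ and aⁱbʲ⁺ᵏ are in the language, i.e. its language intersected with the regular set a*b*d⁺ would be exactly {aⁿbⁿdⁿ : n≥1} — impossible, since context-free languages are closed under intersection with regular sets and {aⁿbⁿdⁿ} is not context-free). Hence L₁L₂ is not a DCFL.

No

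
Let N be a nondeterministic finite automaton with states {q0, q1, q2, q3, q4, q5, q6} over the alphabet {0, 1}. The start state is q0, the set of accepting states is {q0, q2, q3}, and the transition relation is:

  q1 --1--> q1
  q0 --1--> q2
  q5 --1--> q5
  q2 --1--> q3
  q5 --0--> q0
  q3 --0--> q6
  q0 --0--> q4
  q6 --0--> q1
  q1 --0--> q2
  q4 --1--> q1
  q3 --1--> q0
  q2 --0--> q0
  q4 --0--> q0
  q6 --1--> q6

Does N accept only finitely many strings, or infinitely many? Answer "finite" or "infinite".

State q0 is reachable from the start and can reach an accepting state, and it lies on the cycle q0 → q2 → q0.
Traversing that cycle any number of times yields accepted strings of unbounded length, so the language is infinite.

infinite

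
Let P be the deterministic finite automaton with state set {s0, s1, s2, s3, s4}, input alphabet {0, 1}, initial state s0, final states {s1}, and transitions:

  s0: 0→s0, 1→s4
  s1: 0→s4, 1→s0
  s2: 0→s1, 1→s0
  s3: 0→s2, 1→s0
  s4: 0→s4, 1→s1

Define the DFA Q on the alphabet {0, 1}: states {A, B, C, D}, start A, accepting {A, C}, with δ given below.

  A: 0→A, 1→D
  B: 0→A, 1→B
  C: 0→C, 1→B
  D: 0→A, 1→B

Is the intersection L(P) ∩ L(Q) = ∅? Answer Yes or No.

Yes

Exploring the product automaton P × Q from the start pair (s0, A), following both machines on each input symbol, reaches 7 state pairs: (s0, A), (s4, D), (s4, A), (s1, B), (s1, D), (s0, B), (s4, B).
P accepts in {s1} and Q accepts in {A, C}; no reachable pair has both components accepting, so no string drives both machines to acceptance simultaneously and L(P) ∩ L(Q) = ∅.
So no string is accepted by both, and the intersection is empty.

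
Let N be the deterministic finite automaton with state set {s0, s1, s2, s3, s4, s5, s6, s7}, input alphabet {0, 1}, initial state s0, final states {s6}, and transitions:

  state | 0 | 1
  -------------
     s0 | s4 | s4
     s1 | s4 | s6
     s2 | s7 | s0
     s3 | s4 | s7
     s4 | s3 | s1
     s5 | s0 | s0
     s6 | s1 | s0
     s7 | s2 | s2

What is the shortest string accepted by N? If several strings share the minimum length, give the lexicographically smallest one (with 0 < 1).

A breadth-first search from s0 reaches an accepting state first via the path s0 → s4 → s1 → s6 on input 011.
No string of length < 3 is accepted (BFS exhausts all shorter strings without reaching an accepting state), and 011 is the lexicographically least accepting string of length 3.

011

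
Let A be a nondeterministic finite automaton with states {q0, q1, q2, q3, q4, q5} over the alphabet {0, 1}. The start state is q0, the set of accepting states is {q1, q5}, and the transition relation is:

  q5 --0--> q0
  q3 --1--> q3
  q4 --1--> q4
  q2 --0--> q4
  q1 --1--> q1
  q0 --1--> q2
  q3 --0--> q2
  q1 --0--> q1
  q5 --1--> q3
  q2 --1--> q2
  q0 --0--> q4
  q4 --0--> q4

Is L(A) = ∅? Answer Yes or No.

Yes

The states reachable from the start state are {q0, q2, q4}.
None of the accepting states {q1, q5} is reachable, so no string is accepted and L(A) = ∅.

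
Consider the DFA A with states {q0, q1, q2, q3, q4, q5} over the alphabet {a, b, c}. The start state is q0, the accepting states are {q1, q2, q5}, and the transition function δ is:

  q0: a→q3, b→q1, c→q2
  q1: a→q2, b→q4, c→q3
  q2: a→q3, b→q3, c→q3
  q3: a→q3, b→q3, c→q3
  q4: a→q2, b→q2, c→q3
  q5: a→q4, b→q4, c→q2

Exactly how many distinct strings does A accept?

The useful subgraph on states {q0, q1, q2, q4} is acyclic, so L(A) is finite; the longest accepting path visits 4 useful states, giving maximum string length 3.
Counting accepting paths from q0 by length: 2 of length 1, 1 of length 2, 2 of length 3. Total 5.

5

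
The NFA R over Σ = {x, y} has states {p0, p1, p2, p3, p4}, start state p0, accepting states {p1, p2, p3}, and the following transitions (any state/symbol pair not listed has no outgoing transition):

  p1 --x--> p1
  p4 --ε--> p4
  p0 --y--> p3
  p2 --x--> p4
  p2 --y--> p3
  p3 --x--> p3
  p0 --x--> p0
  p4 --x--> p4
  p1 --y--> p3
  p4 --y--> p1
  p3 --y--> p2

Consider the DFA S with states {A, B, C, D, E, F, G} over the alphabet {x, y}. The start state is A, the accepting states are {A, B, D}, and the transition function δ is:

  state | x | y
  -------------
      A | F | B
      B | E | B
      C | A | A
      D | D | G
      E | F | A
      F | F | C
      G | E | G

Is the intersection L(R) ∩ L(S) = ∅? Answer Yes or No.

No

The string y is accepted by both R and S.
Hence L(R) ∩ L(S) ≠ ∅.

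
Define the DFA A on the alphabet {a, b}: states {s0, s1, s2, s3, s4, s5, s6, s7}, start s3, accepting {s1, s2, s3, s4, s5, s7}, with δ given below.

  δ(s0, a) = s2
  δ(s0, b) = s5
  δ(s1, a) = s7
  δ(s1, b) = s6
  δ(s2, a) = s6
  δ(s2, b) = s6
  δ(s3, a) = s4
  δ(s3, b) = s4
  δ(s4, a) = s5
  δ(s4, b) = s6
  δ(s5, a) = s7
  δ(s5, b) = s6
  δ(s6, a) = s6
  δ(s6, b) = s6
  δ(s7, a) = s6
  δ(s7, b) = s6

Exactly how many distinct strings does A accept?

7

The useful subgraph on states {s3, s4, s5, s7} is acyclic, so L(A) is finite; the longest accepting path visits 4 useful states, giving maximum string length 3.
Counting accepting paths from s3 by length: 1 of length 0, 2 of length 1, 2 of length 2, 2 of length 3. Total 7.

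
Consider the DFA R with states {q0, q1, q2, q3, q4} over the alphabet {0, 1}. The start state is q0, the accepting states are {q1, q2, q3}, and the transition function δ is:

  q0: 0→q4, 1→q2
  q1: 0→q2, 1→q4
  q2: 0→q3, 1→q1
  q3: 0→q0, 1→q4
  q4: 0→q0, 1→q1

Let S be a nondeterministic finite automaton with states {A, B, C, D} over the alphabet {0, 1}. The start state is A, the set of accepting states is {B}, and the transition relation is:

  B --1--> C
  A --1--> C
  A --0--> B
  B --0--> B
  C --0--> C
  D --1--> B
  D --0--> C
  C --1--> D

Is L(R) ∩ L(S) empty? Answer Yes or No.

No

The string 0111 is accepted by both R and S.
Hence L(R) ∩ L(S) ≠ ∅.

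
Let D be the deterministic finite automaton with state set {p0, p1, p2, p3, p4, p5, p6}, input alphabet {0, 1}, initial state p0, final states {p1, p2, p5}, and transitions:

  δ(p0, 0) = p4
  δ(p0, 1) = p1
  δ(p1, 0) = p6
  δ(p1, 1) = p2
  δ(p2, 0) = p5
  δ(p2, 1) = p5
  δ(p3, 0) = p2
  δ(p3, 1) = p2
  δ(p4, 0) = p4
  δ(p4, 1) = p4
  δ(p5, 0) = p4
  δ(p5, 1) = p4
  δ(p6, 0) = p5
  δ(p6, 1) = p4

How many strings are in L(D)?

5

The useful subgraph on states {p0, p1, p2, p5, p6} is acyclic, so L(D) is finite; the longest accepting path visits 4 useful states, giving maximum string length 3.
Counting accepting paths from p0 by length: 1 of length 1, 1 of length 2, 3 of length 3. Total 5.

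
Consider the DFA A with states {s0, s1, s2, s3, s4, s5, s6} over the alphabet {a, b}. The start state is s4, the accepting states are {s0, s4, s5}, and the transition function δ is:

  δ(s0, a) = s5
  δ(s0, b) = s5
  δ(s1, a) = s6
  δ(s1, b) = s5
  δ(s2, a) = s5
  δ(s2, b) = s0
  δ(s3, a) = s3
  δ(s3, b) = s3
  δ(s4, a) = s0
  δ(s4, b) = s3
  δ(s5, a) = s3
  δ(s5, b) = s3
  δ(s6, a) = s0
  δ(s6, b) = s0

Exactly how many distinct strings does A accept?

4

The useful subgraph on states {s0, s4, s5} is acyclic, so L(A) is finite; the longest accepting path visits 3 useful states, giving maximum string length 2.
Counting accepting paths from s4 by length: 1 of length 0, 1 of length 1, 2 of length 2. Total 4.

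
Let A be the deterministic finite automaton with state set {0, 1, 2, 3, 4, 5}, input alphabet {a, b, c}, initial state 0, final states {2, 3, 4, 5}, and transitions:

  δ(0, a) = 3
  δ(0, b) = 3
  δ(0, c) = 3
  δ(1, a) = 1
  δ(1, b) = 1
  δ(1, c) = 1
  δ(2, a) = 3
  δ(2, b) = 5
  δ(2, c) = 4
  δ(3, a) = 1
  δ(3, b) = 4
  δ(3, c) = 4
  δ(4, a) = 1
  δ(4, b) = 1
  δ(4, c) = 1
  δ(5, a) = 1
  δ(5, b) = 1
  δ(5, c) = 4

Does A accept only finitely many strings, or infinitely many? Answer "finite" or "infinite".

finite

The useful states (reachable from 0 and able to reach an accepting state) are {0, 3, 4}.
Restricted to these states the transition graph has no cycle, so every accepting path has bounded length and L is finite.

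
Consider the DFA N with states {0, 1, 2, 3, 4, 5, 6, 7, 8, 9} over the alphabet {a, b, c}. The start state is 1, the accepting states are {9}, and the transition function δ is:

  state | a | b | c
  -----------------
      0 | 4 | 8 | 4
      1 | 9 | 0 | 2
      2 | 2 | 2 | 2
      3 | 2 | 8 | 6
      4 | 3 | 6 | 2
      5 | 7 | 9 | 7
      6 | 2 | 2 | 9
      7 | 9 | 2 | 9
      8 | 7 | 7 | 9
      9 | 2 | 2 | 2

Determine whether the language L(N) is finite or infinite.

The useful states (reachable from 1 and able to reach an accepting state) are {0, 1, 3, 4, 6, 7, 8, 9}.
Restricted to these states the transition graph has no cycle, so every accepting path has bounded length and L is finite.

finite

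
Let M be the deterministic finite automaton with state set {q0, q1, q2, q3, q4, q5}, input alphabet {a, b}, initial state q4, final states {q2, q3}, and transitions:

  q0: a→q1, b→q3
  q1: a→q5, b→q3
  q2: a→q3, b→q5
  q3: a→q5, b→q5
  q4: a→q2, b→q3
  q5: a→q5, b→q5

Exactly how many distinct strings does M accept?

The useful subgraph on states {q2, q3, q4} is acyclic, so L(M) is finite; the longest accepting path visits 3 useful states, giving maximum string length 2.
Counting accepting paths from q4 by length: 2 of length 1, 1 of length 2. Total 3.

3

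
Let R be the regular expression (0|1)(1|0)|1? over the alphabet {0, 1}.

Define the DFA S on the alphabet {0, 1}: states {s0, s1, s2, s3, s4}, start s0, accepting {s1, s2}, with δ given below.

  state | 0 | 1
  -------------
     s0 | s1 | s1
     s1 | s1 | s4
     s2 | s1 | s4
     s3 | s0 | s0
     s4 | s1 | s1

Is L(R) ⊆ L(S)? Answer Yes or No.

No

The empty string ε is in L(R) but not in L(S).
So L(R) ⊄ L(S).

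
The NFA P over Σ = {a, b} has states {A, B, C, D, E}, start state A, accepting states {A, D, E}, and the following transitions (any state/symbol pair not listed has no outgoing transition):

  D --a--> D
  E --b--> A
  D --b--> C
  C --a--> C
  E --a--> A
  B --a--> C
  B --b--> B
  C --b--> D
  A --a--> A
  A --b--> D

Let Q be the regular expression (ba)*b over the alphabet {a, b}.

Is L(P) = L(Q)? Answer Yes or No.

No

The empty string ε is accepted by P but rejected by Q.
So L(P) ≠ L(Q).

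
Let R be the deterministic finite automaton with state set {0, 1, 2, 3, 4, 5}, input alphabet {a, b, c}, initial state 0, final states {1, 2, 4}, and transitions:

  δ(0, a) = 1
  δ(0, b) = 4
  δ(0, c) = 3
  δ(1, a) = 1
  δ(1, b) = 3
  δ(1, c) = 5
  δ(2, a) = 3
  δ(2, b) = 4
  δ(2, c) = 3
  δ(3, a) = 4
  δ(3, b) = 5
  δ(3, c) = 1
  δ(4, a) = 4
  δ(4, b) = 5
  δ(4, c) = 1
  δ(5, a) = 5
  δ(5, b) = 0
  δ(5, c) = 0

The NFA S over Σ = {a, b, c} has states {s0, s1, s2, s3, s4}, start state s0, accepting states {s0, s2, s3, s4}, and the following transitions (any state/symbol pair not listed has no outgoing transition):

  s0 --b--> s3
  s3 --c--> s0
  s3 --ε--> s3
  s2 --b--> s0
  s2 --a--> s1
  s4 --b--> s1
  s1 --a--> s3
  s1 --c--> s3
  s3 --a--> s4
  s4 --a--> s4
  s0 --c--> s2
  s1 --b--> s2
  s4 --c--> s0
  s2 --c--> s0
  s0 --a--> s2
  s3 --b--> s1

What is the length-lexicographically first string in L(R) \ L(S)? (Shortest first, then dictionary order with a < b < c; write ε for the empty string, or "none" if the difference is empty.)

aa

The string aa is accepted by R but not by S.
No shorter string lies in the difference, and aa is the lexicographically first length-2 string in L(R) \ L(S).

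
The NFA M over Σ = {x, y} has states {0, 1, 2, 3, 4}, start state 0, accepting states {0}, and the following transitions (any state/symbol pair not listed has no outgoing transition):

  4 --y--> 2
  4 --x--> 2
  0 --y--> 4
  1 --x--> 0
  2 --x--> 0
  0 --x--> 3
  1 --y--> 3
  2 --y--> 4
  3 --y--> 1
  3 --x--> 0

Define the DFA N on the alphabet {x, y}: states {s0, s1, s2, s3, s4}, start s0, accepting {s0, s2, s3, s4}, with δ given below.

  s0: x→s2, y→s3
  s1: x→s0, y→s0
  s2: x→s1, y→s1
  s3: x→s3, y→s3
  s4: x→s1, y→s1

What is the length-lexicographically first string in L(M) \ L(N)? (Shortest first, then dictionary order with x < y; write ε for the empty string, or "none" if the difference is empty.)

The string xx is accepted by M but not by N.
No shorter string lies in the difference, and xx is the lexicographically first length-2 string in L(M) \ L(N).

xx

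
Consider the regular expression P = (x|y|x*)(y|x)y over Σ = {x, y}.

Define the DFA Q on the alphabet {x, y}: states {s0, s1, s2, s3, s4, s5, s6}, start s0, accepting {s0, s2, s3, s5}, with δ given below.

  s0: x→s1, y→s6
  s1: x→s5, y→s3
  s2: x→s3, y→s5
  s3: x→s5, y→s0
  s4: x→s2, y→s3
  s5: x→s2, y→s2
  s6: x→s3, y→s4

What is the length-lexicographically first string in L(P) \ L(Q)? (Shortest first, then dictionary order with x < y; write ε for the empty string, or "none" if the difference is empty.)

The string yy is accepted by P but not by Q.
No shorter string lies in the difference, and yy is the lexicographically first length-2 string in L(P) \ L(Q).

yy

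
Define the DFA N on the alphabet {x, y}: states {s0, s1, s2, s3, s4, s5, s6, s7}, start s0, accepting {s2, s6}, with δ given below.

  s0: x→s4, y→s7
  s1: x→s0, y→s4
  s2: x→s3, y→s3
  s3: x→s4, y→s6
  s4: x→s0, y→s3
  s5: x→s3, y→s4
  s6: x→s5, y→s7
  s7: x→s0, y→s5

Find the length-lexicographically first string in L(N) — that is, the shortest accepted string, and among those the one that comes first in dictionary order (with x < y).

A breadth-first search from s0 reaches an accepting state first via the path s0 → s4 → s3 → s6 on input xyy.
No string of length < 3 is accepted (BFS exhausts all shorter strings without reaching an accepting state), and xyy is the lexicographically least accepting string of length 3.

xyy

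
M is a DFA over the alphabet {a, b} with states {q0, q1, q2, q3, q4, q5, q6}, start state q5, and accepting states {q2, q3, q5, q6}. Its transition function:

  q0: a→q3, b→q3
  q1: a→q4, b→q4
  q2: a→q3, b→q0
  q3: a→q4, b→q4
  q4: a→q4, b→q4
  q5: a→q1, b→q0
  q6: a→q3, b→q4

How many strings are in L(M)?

3

The useful subgraph on states {q0, q3, q5} is acyclic, so L(M) is finite; the longest accepting path visits 3 useful states, giving maximum string length 2.
Counting accepting paths from q5 by length: 1 of length 0, 2 of length 2. Total 3.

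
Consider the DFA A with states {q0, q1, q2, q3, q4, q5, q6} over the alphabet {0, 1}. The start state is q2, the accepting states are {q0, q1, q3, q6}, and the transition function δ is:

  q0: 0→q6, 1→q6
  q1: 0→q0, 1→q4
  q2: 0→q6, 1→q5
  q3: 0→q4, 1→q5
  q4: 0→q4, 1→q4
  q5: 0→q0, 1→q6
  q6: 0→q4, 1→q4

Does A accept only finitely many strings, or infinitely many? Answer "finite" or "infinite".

finite

The useful states (reachable from q2 and able to reach an accepting state) are {q0, q2, q5, q6}.
Restricted to these states the transition graph has no cycle, so every accepting path has bounded length and L is finite.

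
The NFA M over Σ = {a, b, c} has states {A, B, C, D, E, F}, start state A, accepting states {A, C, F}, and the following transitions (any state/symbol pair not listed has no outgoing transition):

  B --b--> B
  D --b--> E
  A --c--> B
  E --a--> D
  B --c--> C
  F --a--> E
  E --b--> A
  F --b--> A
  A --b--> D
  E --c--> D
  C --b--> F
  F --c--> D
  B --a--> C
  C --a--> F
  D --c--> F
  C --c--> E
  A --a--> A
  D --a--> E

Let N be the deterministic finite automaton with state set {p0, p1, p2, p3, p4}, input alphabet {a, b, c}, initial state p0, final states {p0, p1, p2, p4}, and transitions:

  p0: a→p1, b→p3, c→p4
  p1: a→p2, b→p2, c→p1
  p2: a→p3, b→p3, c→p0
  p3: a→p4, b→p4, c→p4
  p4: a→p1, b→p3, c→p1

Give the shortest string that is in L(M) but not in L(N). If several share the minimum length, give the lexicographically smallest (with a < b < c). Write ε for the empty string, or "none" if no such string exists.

The string aaa is accepted by M but not by N.
No shorter string lies in the difference, and aaa is the lexicographically first length-3 string in L(M) \ L(N).

aaa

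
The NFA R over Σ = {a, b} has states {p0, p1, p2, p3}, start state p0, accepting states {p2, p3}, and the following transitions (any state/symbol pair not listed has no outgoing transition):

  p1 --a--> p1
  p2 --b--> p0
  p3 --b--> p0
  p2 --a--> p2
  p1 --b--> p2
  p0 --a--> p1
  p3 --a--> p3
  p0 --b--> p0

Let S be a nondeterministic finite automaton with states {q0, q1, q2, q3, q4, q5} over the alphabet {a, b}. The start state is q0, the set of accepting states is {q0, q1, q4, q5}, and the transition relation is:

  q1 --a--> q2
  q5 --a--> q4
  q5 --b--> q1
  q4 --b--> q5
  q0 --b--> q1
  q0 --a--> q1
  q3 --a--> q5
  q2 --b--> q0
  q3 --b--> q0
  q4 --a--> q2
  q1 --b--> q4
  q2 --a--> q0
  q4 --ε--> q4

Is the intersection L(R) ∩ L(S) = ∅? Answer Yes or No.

No

The string ab is accepted by both R and S.
Hence L(R) ∩ L(S) ≠ ∅.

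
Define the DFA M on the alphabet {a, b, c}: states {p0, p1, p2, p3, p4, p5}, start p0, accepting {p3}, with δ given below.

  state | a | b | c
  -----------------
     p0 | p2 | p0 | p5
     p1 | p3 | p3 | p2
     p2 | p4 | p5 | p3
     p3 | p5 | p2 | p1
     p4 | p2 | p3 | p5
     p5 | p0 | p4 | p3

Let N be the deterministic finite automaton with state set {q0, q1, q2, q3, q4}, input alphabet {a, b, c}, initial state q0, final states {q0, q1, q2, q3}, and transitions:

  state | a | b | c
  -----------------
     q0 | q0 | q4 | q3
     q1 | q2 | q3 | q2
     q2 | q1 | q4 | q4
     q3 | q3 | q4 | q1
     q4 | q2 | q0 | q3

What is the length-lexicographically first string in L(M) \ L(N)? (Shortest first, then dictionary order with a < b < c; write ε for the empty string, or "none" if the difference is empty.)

The string aab is accepted by M but not by N.
No shorter string lies in the difference, and aab is the lexicographically first length-3 string in L(M) \ L(N).

aab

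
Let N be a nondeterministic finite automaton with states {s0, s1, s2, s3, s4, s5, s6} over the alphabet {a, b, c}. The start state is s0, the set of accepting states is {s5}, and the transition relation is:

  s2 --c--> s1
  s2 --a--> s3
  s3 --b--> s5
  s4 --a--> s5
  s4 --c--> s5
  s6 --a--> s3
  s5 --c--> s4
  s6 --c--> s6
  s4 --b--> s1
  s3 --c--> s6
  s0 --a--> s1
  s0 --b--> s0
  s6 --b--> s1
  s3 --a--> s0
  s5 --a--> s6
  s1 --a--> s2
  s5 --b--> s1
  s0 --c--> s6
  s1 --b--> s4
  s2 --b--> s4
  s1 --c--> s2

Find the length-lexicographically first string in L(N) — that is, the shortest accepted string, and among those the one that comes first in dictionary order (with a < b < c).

A breadth-first search from s0 reaches an accepting state first via the path s0 → s1 → s4 → s5 on input aba.
No string of length < 3 is accepted (BFS exhausts all shorter strings without reaching an accepting state), and aba is the lexicographically least accepting string of length 3.

aba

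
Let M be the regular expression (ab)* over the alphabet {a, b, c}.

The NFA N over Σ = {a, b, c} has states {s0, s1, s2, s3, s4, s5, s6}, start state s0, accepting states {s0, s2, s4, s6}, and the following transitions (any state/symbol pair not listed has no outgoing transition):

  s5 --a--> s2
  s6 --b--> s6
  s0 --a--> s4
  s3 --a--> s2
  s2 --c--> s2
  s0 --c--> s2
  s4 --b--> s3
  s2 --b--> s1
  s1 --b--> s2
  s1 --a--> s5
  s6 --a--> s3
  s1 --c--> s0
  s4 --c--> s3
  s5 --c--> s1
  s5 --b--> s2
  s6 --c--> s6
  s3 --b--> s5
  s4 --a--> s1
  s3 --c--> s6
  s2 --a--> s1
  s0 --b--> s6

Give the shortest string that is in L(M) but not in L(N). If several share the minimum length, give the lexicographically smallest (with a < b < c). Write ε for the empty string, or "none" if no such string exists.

ab

The string ab is accepted by M but not by N.
No shorter string lies in the difference, and ab is the lexicographically first length-2 string in L(M) \ L(N).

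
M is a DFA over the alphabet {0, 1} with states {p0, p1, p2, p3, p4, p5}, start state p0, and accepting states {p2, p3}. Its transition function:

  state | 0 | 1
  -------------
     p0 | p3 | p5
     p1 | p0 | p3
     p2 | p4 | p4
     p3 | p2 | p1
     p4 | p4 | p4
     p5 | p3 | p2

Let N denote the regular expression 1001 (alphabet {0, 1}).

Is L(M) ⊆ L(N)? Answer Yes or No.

The string 0 is in L(M) but not in L(N).
So L(M) ⊄ L(N).

No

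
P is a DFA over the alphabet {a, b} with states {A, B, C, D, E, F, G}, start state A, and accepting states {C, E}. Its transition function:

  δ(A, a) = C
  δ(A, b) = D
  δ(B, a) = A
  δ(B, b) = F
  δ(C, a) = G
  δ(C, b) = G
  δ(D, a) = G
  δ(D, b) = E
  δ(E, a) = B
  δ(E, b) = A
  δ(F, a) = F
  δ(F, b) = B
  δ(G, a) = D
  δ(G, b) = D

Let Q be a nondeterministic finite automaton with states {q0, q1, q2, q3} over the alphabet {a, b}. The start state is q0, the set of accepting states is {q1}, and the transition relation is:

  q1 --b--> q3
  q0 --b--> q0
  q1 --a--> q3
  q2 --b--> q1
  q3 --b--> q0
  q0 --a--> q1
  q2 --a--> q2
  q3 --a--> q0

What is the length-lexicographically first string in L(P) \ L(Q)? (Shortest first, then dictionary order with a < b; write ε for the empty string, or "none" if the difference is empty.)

bb

The string bb is accepted by P but not by Q.
No shorter string lies in the difference, and bb is the lexicographically first length-2 string in L(P) \ L(Q).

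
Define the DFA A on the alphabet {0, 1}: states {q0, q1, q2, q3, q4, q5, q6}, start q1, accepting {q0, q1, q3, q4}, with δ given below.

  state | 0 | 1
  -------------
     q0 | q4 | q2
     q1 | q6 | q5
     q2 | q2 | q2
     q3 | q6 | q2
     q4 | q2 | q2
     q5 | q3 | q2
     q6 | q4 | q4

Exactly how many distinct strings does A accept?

6

The useful subgraph on states {q1, q3, q4, q5, q6} is acyclic, so L(A) is finite; the longest accepting path visits 5 useful states, giving maximum string length 4.
Counting accepting paths from q1 by length: 1 of length 0, 3 of length 2, 2 of length 4. Total 6.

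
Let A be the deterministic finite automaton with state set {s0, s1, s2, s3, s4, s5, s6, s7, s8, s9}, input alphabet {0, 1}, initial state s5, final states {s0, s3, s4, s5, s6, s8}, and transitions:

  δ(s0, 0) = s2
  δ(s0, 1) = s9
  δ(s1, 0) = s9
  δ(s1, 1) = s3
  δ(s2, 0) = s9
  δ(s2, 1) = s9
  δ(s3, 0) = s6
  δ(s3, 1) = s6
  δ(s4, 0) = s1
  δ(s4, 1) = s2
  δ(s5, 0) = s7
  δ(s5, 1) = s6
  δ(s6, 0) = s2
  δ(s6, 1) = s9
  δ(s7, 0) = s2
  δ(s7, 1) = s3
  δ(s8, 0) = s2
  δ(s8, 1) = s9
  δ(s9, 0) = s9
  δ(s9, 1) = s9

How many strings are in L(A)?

5

The useful subgraph on states {s3, s5, s6, s7} is acyclic, so L(A) is finite; the longest accepting path visits 4 useful states, giving maximum string length 3.
Counting accepting paths from s5 by length: 1 of length 0, 1 of length 1, 1 of length 2, 2 of length 3. Total 5.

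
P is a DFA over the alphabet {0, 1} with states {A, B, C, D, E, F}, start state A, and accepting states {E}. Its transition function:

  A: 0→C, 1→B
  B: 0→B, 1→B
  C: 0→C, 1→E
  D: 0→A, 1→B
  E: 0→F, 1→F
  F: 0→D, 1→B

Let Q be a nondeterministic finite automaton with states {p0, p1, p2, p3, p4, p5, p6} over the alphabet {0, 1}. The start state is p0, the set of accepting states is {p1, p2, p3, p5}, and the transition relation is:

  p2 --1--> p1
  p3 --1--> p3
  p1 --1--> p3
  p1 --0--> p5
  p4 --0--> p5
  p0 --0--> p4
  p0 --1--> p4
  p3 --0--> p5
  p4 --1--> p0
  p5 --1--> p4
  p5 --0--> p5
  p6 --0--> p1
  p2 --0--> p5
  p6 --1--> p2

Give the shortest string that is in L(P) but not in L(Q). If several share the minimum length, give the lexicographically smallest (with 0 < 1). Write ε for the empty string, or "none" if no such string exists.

The string 01 is accepted by P but not by Q.
No shorter string lies in the difference, and 01 is the lexicographically first length-2 string in L(P) \ L(Q).

01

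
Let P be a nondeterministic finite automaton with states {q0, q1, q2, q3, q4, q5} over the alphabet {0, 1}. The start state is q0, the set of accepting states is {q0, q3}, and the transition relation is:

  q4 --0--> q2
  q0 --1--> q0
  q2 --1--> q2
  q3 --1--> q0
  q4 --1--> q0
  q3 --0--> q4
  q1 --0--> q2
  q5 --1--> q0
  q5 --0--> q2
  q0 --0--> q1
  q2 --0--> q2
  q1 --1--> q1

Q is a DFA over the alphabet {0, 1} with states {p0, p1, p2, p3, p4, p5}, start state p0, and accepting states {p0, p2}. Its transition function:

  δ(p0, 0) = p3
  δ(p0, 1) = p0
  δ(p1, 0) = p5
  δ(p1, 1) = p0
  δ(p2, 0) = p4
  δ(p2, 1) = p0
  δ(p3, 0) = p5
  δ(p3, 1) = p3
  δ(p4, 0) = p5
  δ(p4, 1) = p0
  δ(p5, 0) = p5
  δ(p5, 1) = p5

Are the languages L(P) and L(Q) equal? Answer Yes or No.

Exploring the product automaton P × Q from the start pair (q0, p0), following both machines on each input symbol, reaches 3 state pairs: (q0, p0), (q1, p3), (q2, p5).
P accepts in {q0, q3} and Q accepts in {p0, p2}. In every reachable pair the two components are either both accepting — (q0, p0) — or both non-accepting, so no string is accepted by exactly one of the machines: L(P) \ L(Q) and L(Q) \ L(P) are both empty.
Hence every string is accepted by P iff it is accepted by Q, and the two languages coincide.

Yes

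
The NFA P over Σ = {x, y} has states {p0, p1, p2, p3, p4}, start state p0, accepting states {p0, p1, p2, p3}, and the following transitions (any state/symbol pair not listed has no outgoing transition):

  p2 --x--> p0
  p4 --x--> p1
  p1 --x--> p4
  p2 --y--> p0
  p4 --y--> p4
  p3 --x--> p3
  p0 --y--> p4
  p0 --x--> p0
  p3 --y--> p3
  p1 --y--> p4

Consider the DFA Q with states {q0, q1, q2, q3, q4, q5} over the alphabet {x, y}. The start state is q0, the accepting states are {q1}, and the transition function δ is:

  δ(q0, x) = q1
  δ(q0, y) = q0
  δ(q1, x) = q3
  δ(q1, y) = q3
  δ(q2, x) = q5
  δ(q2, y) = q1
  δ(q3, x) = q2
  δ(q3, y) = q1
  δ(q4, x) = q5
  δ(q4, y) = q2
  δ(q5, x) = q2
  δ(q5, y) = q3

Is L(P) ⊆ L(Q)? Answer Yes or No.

No

The empty string ε is in L(P) but not in L(Q).
So L(P) ⊄ L(Q).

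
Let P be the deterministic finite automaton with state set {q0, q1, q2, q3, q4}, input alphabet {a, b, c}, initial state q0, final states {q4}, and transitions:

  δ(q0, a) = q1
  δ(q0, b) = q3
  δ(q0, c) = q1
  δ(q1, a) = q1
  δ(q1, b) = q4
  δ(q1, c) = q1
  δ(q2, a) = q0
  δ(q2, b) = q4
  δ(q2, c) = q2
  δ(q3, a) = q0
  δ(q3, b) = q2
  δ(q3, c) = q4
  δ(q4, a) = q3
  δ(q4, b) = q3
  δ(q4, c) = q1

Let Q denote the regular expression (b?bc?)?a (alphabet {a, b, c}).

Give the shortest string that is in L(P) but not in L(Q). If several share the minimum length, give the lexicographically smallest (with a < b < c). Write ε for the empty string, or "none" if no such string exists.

ab

The string ab is accepted by P but not by Q.
No shorter string lies in the difference, and ab is the lexicographically first length-2 string in L(P) \ L(Q).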